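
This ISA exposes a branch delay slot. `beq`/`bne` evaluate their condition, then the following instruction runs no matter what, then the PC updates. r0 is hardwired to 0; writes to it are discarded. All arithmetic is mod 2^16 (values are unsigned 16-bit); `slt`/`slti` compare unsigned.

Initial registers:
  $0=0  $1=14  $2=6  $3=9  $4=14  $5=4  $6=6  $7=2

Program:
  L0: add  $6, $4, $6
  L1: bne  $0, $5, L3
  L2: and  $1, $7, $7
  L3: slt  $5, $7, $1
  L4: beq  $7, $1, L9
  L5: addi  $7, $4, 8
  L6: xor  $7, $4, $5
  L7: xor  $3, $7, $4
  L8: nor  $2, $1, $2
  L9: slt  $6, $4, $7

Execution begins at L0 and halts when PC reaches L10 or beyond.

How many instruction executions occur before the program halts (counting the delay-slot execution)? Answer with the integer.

  step pc=0: add  $6, $4, $6  regs=(0,14,6,9,14,4,20,2)
  step pc=1: bne  $0, $5, L3  cond=T  regs=(0,14,6,9,14,4,20,2)
  step pc=2: and  $1, $7, $7  regs=(0,2,6,9,14,4,20,2)
  step pc=3: slt  $5, $7, $1  regs=(0,2,6,9,14,0,20,2)
  step pc=4: beq  $7, $1, L9  cond=T  regs=(0,2,6,9,14,0,20,2)
  step pc=5: addi  $7, $4, 8  regs=(0,2,6,9,14,0,20,22)
  step pc=9: slt  $6, $4, $7  regs=(0,2,6,9,14,0,1,22)

7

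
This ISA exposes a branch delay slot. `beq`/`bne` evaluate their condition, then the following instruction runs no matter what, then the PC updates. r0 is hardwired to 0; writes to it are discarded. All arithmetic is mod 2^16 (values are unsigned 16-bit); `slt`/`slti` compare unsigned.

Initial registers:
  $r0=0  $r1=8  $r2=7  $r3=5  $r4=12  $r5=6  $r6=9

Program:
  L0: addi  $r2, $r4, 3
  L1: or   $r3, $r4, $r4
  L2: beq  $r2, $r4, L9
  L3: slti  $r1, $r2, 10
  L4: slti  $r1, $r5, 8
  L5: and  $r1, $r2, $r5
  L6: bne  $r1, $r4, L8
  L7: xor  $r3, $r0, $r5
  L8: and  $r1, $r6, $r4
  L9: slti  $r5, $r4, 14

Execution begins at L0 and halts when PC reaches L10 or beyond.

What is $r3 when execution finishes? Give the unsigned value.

PC=0  addi  $r2, $r4, 3      | $r0=0 $r1=8 $r2=15 $r3=5 $r4=12 $r5=6 $r6=9
PC=1  or   $r3, $r4, $r4     | $r0=0 $r1=8 $r2=15 $r3=12 $r4=12 $r5=6 $r6=9
PC=2  beq  $r2, $r4, L9      | $r0=0 $r1=8 $r2=15 $r3=12 $r4=12 $r5=6 $r6=9  [not taken]
PC=3  slti  $r1, $r2, 10     | $r0=0 $r1=0 $r2=15 $r3=12 $r4=12 $r5=6 $r6=9
PC=4  slti  $r1, $r5, 8      | $r0=0 $r1=1 $r2=15 $r3=12 $r4=12 $r5=6 $r6=9
PC=5  and  $r1, $r2, $r5     | $r0=0 $r1=6 $r2=15 $r3=12 $r4=12 $r5=6 $r6=9
PC=6  bne  $r1, $r4, L8      | $r0=0 $r1=6 $r2=15 $r3=12 $r4=12 $r5=6 $r6=9  [TAKEN]
PC=7  xor  $r3, $r0, $r5     | $r0=0 $r1=6 $r2=15 $r3=6 $r4=12 $r5=6 $r6=9
PC=8  and  $r1, $r6, $r4     | $r0=0 $r1=8 $r2=15 $r3=6 $r4=12 $r5=6 $r6=9
PC=9  slti  $r5, $r4, 14     | $r0=0 $r1=8 $r2=15 $r3=6 $r4=12 $r5=1 $r6=9

6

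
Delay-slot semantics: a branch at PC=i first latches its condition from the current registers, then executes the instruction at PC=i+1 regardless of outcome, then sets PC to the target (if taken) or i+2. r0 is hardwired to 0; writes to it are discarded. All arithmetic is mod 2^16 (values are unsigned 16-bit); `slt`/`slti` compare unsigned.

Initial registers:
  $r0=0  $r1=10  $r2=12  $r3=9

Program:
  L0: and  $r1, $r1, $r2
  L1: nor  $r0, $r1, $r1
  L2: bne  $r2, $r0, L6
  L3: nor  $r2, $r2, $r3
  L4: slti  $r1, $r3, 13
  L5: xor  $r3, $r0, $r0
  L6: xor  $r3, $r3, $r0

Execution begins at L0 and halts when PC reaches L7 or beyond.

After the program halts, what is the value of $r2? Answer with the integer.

65522

PC=0  and  $r1, $r1, $r2     | $r0=0 $r1=8 $r2=12 $r3=9
PC=1  nor  $r0, $r1, $r1     | $r0=0 $r1=8 $r2=12 $r3=9
PC=2  bne  $r2, $r0, L6      | $r0=0 $r1=8 $r2=12 $r3=9  [TAKEN]
PC=3  nor  $r2, $r2, $r3     | $r0=0 $r1=8 $r2=65522 $r3=9
PC=6  xor  $r3, $r3, $r0     | $r0=0 $r1=8 $r2=65522 $r3=9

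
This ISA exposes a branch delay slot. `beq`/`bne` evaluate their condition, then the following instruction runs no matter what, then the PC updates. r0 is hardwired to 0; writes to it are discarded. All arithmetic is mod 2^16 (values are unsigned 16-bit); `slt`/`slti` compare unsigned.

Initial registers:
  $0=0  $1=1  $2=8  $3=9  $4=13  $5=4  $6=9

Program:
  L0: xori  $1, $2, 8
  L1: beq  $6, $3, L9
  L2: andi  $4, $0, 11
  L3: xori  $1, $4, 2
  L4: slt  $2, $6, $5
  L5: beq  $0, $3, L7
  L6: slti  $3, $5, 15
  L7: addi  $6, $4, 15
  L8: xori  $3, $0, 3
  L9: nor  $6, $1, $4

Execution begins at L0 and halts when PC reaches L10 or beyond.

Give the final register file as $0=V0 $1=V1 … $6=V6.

#0 xori  $1, $2, 8 ; 0/0/8/9/13/4/9
#1 beq  $6, $3, L9 ; 0/0/8/9/13/4/9 ; →target
#2 andi  $4, $0, 11 ; 0/0/8/9/0/4/9
#9 nor  $6, $1, $4 ; 0/0/8/9/0/4/65535

$0=0 $1=0 $2=8 $3=9 $4=0 $5=4 $6=65535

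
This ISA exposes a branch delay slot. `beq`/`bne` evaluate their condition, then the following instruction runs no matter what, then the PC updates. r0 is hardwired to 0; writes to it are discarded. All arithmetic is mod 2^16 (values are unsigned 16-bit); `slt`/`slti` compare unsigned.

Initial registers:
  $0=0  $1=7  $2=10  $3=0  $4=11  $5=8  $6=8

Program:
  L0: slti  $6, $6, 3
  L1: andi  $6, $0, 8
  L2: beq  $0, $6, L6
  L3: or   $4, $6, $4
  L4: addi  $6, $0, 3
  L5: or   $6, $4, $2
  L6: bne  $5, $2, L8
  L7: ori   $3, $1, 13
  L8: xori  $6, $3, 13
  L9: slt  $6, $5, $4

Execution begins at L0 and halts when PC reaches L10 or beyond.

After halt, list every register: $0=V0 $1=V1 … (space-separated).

$0=0 $1=7 $2=10 $3=15 $4=11 $5=8 $6=1

  step pc=0: slti  $6, $6, 3  regs=(0,7,10,0,11,8,0)
  step pc=1: andi  $6, $0, 8  regs=(0,7,10,0,11,8,0)
  step pc=2: beq  $0, $6, L6  cond=T  regs=(0,7,10,0,11,8,0)
  step pc=3: or   $4, $6, $4  regs=(0,7,10,0,11,8,0)
  step pc=6: bne  $5, $2, L8  cond=T  regs=(0,7,10,0,11,8,0)
  step pc=7: ori   $3, $1, 13  regs=(0,7,10,15,11,8,0)
  step pc=8: xori  $6, $3, 13  regs=(0,7,10,15,11,8,2)
  step pc=9: slt  $6, $5, $4  regs=(0,7,10,15,11,8,1)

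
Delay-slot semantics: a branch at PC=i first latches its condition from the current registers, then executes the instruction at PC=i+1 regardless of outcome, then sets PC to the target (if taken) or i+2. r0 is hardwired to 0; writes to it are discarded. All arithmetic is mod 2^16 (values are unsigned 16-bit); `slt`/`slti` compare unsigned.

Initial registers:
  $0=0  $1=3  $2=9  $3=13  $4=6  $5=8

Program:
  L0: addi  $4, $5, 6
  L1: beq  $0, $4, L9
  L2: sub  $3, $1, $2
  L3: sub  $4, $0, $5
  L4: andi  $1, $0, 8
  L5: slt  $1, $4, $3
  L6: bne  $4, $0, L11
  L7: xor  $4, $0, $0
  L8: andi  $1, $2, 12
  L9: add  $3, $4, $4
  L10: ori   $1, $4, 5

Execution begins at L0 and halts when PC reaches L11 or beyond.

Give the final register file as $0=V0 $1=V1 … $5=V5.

$0=0 $1=1 $2=9 $3=65530 $4=0 $5=8

  step pc=0: addi  $4, $5, 6  regs=(0,3,9,13,14,8)
  step pc=1: beq  $0, $4, L9  cond=F  regs=(0,3,9,13,14,8)
  step pc=2: sub  $3, $1, $2  regs=(0,3,9,65530,14,8)
  step pc=3: sub  $4, $0, $5  regs=(0,3,9,65530,65528,8)
  step pc=4: andi  $1, $0, 8  regs=(0,0,9,65530,65528,8)
  step pc=5: slt  $1, $4, $3  regs=(0,1,9,65530,65528,8)
  step pc=6: bne  $4, $0, L11  cond=T  regs=(0,1,9,65530,65528,8)
  step pc=7: xor  $4, $0, $0  regs=(0,1,9,65530,0,8)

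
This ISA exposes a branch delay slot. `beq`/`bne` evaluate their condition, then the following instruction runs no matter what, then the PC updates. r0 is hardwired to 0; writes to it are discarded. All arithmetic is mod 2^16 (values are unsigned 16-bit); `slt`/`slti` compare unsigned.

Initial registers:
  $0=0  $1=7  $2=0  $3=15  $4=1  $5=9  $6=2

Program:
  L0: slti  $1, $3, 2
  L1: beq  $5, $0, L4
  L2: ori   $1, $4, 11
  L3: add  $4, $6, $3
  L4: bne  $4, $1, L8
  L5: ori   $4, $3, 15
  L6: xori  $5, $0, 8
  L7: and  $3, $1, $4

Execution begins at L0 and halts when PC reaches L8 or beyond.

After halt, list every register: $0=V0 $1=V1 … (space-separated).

$0=0 $1=11 $2=0 $3=15 $4=15 $5=9 $6=2

PC=0  slti  $1, $3, 2        | $0=0 $1=0 $2=0 $3=15 $4=1 $5=9 $6=2
PC=1  beq  $5, $0, L4        | $0=0 $1=0 $2=0 $3=15 $4=1 $5=9 $6=2  [not taken]
PC=2  ori   $1, $4, 11       | $0=0 $1=11 $2=0 $3=15 $4=1 $5=9 $6=2
PC=3  add  $4, $6, $3        | $0=0 $1=11 $2=0 $3=15 $4=17 $5=9 $6=2
PC=4  bne  $4, $1, L8        | $0=0 $1=11 $2=0 $3=15 $4=17 $5=9 $6=2  [TAKEN]
PC=5  ori   $4, $3, 15       | $0=0 $1=11 $2=0 $3=15 $4=15 $5=9 $6=2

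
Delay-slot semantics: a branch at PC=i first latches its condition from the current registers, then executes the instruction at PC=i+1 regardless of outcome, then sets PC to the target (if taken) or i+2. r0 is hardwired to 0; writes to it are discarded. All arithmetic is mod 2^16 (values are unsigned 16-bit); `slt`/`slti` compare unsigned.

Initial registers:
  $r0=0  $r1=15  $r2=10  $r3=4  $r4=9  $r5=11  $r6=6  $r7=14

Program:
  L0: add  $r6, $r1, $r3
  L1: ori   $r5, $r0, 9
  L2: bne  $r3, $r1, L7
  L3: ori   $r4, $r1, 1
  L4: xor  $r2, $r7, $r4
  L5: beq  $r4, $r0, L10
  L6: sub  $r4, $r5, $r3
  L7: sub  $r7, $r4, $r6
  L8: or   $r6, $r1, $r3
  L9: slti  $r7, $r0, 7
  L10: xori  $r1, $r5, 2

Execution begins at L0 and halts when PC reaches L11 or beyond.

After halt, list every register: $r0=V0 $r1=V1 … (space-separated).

$r0=0 $r1=11 $r2=10 $r3=4 $r4=15 $r5=9 $r6=15 $r7=1

#0 add  $r6, $r1, $r3 ; 0/15/10/4/9/11/19/14
#1 ori   $r5, $r0, 9 ; 0/15/10/4/9/9/19/14
#2 bne  $r3, $r1, L7 ; 0/15/10/4/9/9/19/14 ; →target
#3 ori   $r4, $r1, 1 ; 0/15/10/4/15/9/19/14
#7 sub  $r7, $r4, $r6 ; 0/15/10/4/15/9/19/65532
#8 or   $r6, $r1, $r3 ; 0/15/10/4/15/9/15/65532
#9 slti  $r7, $r0, 7 ; 0/15/10/4/15/9/15/1
#10 xori  $r1, $r5, 2 ; 0/11/10/4/15/9/15/1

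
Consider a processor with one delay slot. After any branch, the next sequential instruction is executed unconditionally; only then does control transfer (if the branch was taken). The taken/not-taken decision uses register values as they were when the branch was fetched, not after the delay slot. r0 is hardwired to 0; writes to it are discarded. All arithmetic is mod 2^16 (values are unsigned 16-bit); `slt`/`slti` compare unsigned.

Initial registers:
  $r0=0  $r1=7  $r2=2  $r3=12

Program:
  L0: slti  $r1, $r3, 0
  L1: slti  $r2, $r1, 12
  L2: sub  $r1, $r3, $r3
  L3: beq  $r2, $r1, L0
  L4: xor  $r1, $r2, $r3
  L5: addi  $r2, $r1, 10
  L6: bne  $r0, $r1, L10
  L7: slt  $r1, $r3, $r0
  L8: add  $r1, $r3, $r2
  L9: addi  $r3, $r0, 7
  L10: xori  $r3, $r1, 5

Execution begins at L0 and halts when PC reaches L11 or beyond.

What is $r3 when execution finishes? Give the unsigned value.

5

  step pc=0: slti  $r1, $r3, 0  regs=(0,0,2,12)
  step pc=1: slti  $r2, $r1, 12  regs=(0,0,1,12)
  step pc=2: sub  $r1, $r3, $r3  regs=(0,0,1,12)
  step pc=3: beq  $r2, $r1, L0  cond=F  regs=(0,0,1,12)
  step pc=4: xor  $r1, $r2, $r3  regs=(0,13,1,12)
  step pc=5: addi  $r2, $r1, 10  regs=(0,13,23,12)
  step pc=6: bne  $r0, $r1, L10  cond=T  regs=(0,13,23,12)
  step pc=7: slt  $r1, $r3, $r0  regs=(0,0,23,12)
  step pc=10: xori  $r3, $r1, 5  regs=(0,0,23,5)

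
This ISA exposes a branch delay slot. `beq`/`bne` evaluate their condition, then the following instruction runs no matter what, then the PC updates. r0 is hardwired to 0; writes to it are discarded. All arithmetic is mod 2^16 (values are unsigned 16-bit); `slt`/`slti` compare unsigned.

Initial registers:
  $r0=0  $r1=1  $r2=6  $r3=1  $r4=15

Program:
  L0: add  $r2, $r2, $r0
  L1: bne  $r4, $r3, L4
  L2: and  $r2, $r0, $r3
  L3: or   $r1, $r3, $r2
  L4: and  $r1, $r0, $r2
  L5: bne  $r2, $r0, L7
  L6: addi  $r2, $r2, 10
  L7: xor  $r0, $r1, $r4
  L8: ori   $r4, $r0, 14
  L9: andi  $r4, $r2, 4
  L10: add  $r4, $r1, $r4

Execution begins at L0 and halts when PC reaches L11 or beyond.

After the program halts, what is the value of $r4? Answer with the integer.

0

[0] add  $r2, $r2, $r0  →  {$r0:0, $r1:1, $r2:6, $r3:1, $r4:15}
[1] bne  $r4, $r3, L4  →  {$r0:0, $r1:1, $r2:6, $r3:1, $r4:15}  ⟨branch taken⟩
[2] and  $r2, $r0, $r3  →  {$r0:0, $r1:1, $r2:0, $r3:1, $r4:15}
[4] and  $r1, $r0, $r2  →  {$r0:0, $r1:0, $r2:0, $r3:1, $r4:15}
[5] bne  $r2, $r0, L7  →  {$r0:0, $r1:0, $r2:0, $r3:1, $r4:15}  ⟨branch fallthrough⟩
[6] addi  $r2, $r2, 10  →  {$r0:0, $r1:0, $r2:10, $r3:1, $r4:15}
[7] xor  $r0, $r1, $r4  →  {$r0:0, $r1:0, $r2:10, $r3:1, $r4:15}
[8] ori   $r4, $r0, 14  →  {$r0:0, $r1:0, $r2:10, $r3:1, $r4:14}
[9] andi  $r4, $r2, 4  →  {$r0:0, $r1:0, $r2:10, $r3:1, $r4:0}
[10] add  $r4, $r1, $r4  →  {$r0:0, $r1:0, $r2:10, $r3:1, $r4:0}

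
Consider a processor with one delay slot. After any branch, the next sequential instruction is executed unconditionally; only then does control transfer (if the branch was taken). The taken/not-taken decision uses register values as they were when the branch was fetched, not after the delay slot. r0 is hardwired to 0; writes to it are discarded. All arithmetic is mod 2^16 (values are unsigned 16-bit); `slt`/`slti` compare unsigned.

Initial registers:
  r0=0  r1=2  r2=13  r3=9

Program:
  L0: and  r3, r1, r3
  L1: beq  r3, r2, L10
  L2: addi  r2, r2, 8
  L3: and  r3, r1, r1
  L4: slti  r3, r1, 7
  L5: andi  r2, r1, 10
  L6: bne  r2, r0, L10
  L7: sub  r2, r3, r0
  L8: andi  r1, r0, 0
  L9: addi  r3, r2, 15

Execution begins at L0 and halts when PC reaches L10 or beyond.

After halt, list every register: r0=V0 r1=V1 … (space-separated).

PC=0  and  r3, r1, r3        | r0=0 r1=2 r2=13 r3=0
PC=1  beq  r3, r2, L10       | r0=0 r1=2 r2=13 r3=0  [not taken]
PC=2  addi  r2, r2, 8        | r0=0 r1=2 r2=21 r3=0
PC=3  and  r3, r1, r1        | r0=0 r1=2 r2=21 r3=2
PC=4  slti  r3, r1, 7        | r0=0 r1=2 r2=21 r3=1
PC=5  andi  r2, r1, 10       | r0=0 r1=2 r2=2 r3=1
PC=6  bne  r2, r0, L10       | r0=0 r1=2 r2=2 r3=1  [TAKEN]
PC=7  sub  r2, r3, r0        | r0=0 r1=2 r2=1 r3=1

r0=0 r1=2 r2=1 r3=1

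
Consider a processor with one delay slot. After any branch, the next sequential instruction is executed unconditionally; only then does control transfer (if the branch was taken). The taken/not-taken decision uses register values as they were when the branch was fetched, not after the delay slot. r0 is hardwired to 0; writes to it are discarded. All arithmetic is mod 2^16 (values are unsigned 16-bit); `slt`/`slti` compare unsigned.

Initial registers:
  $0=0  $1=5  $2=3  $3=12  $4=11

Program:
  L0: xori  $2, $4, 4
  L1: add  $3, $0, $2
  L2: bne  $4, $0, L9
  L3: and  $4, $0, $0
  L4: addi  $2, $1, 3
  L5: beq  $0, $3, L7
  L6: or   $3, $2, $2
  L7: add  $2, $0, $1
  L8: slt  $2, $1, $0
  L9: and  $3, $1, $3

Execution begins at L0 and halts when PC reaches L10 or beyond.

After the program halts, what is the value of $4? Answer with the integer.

0

[0] xori  $2, $4, 4  →  {$0:0, $1:5, $2:15, $3:12, $4:11}
[1] add  $3, $0, $2  →  {$0:0, $1:5, $2:15, $3:15, $4:11}
[2] bne  $4, $0, L9  →  {$0:0, $1:5, $2:15, $3:15, $4:11}  ⟨branch taken⟩
[3] and  $4, $0, $0  →  {$0:0, $1:5, $2:15, $3:15, $4:0}
[9] and  $3, $1, $3  →  {$0:0, $1:5, $2:15, $3:5, $4:0}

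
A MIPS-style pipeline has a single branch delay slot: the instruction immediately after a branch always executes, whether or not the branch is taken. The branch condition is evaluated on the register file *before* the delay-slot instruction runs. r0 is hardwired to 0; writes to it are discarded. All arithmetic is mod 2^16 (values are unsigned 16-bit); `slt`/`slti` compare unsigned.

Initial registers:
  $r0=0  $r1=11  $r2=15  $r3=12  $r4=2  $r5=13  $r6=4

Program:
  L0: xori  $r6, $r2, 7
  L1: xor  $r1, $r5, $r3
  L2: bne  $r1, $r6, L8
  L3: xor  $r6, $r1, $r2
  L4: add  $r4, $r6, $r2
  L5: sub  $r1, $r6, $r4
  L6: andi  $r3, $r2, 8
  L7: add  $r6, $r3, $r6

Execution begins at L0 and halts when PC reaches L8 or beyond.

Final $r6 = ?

PC=0  xori  $r6, $r2, 7      | $r0=0 $r1=11 $r2=15 $r3=12 $r4=2 $r5=13 $r6=8
PC=1  xor  $r1, $r5, $r3     | $r0=0 $r1=1 $r2=15 $r3=12 $r4=2 $r5=13 $r6=8
PC=2  bne  $r1, $r6, L8      | $r0=0 $r1=1 $r2=15 $r3=12 $r4=2 $r5=13 $r6=8  [TAKEN]
PC=3  xor  $r6, $r1, $r2     | $r0=0 $r1=1 $r2=15 $r3=12 $r4=2 $r5=13 $r6=14

14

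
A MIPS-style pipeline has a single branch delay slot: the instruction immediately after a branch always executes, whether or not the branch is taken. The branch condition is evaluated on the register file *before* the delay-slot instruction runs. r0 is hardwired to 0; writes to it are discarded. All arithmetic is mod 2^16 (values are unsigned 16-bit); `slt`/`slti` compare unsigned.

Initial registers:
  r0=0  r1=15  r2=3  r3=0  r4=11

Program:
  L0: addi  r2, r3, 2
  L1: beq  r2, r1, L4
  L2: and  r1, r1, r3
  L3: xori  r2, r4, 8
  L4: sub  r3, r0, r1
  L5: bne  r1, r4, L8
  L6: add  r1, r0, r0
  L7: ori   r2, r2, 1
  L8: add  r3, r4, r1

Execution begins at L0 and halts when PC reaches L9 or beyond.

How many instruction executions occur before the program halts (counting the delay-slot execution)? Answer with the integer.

PC=0  addi  r2, r3, 2        | r0=0 r1=15 r2=2 r3=0 r4=11
PC=1  beq  r2, r1, L4        | r0=0 r1=15 r2=2 r3=0 r4=11  [not taken]
PC=2  and  r1, r1, r3        | r0=0 r1=0 r2=2 r3=0 r4=11
PC=3  xori  r2, r4, 8        | r0=0 r1=0 r2=3 r3=0 r4=11
PC=4  sub  r3, r0, r1        | r0=0 r1=0 r2=3 r3=0 r4=11
PC=5  bne  r1, r4, L8        | r0=0 r1=0 r2=3 r3=0 r4=11  [TAKEN]
PC=6  add  r1, r0, r0        | r0=0 r1=0 r2=3 r3=0 r4=11
PC=8  add  r3, r4, r1        | r0=0 r1=0 r2=3 r3=11 r4=11

8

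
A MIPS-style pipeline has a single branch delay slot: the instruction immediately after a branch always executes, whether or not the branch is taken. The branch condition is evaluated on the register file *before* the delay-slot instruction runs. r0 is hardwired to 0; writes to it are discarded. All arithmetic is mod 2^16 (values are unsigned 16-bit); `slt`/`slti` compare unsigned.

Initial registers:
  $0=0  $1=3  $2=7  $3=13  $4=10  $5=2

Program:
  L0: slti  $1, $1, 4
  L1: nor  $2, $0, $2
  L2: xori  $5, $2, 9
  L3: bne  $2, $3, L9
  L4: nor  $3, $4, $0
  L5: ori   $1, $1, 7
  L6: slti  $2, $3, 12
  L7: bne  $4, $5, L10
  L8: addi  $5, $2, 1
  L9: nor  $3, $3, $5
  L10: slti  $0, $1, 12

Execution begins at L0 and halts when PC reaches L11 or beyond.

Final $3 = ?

[0] slti  $1, $1, 4  →  {$0:0, $1:1, $2:7, $3:13, $4:10, $5:2}
[1] nor  $2, $0, $2  →  {$0:0, $1:1, $2:65528, $3:13, $4:10, $5:2}
[2] xori  $5, $2, 9  →  {$0:0, $1:1, $2:65528, $3:13, $4:10, $5:65521}
[3] bne  $2, $3, L9  →  {$0:0, $1:1, $2:65528, $3:13, $4:10, $5:65521}  ⟨branch taken⟩
[4] nor  $3, $4, $0  →  {$0:0, $1:1, $2:65528, $3:65525, $4:10, $5:65521}
[9] nor  $3, $3, $5  →  {$0:0, $1:1, $2:65528, $3:10, $4:10, $5:65521}
[10] slti  $0, $1, 12  →  {$0:0, $1:1, $2:65528, $3:10, $4:10, $5:65521}

10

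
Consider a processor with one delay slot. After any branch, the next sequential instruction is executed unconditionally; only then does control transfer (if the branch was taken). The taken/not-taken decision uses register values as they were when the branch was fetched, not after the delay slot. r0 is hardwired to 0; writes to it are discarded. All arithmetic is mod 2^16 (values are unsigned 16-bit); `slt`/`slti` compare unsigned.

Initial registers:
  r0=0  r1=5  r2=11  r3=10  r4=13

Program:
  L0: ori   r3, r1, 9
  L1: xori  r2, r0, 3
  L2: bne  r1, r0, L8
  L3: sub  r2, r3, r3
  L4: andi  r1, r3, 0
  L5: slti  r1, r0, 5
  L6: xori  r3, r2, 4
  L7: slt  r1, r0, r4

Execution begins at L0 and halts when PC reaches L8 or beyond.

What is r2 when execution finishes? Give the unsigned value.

0

PC=0  ori   r3, r1, 9        | r0=0 r1=5 r2=11 r3=13 r4=13
PC=1  xori  r2, r0, 3        | r0=0 r1=5 r2=3 r3=13 r4=13
PC=2  bne  r1, r0, L8        | r0=0 r1=5 r2=3 r3=13 r4=13  [TAKEN]
PC=3  sub  r2, r3, r3        | r0=0 r1=5 r2=0 r3=13 r4=13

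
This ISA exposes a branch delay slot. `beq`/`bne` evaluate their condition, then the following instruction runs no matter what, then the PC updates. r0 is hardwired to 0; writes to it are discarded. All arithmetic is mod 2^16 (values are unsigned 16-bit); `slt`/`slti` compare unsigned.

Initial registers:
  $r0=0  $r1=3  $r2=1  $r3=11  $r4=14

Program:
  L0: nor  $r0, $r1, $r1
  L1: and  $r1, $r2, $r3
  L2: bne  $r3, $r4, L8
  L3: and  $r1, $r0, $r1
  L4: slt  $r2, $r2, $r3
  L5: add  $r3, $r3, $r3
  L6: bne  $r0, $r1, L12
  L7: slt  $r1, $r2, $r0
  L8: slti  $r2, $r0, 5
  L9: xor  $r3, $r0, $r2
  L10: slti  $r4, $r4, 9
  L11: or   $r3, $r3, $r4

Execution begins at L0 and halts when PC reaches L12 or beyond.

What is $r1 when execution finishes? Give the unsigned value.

0

PC=0  nor  $r0, $r1, $r1     | $r0=0 $r1=3 $r2=1 $r3=11 $r4=14
PC=1  and  $r1, $r2, $r3     | $r0=0 $r1=1 $r2=1 $r3=11 $r4=14
PC=2  bne  $r3, $r4, L8      | $r0=0 $r1=1 $r2=1 $r3=11 $r4=14  [TAKEN]
PC=3  and  $r1, $r0, $r1     | $r0=0 $r1=0 $r2=1 $r3=11 $r4=14
PC=8  slti  $r2, $r0, 5      | $r0=0 $r1=0 $r2=1 $r3=11 $r4=14
PC=9  xor  $r3, $r0, $r2     | $r0=0 $r1=0 $r2=1 $r3=1 $r4=14
PC=10 slti  $r4, $r4, 9      | $r0=0 $r1=0 $r2=1 $r3=1 $r4=0
PC=11 or   $r3, $r3, $r4     | $r0=0 $r1=0 $r2=1 $r3=1 $r4=0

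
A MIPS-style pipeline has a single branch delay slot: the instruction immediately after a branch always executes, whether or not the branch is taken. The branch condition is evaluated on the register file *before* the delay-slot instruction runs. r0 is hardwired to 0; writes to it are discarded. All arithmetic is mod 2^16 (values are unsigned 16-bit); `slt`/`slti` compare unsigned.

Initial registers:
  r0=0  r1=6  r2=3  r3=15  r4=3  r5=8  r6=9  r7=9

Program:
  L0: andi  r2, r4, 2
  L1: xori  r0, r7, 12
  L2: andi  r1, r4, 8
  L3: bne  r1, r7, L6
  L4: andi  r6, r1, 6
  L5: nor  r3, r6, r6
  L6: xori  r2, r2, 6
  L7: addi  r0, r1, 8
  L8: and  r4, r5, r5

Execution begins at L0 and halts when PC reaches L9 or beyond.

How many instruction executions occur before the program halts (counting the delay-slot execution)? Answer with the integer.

[0] andi  r2, r4, 2  →  {r0:0, r1:6, r2:2, r3:15, r4:3, r5:8, r6:9, r7:9}
[1] xori  r0, r7, 12  →  {r0:0, r1:6, r2:2, r3:15, r4:3, r5:8, r6:9, r7:9}
[2] andi  r1, r4, 8  →  {r0:0, r1:0, r2:2, r3:15, r4:3, r5:8, r6:9, r7:9}
[3] bne  r1, r7, L6  →  {r0:0, r1:0, r2:2, r3:15, r4:3, r5:8, r6:9, r7:9}  ⟨branch taken⟩
[4] andi  r6, r1, 6  →  {r0:0, r1:0, r2:2, r3:15, r4:3, r5:8, r6:0, r7:9}
[6] xori  r2, r2, 6  →  {r0:0, r1:0, r2:4, r3:15, r4:3, r5:8, r6:0, r7:9}
[7] addi  r0, r1, 8  →  {r0:0, r1:0, r2:4, r3:15, r4:3, r5:8, r6:0, r7:9}
[8] and  r4, r5, r5  →  {r0:0, r1:0, r2:4, r3:15, r4:8, r5:8, r6:0, r7:9}

8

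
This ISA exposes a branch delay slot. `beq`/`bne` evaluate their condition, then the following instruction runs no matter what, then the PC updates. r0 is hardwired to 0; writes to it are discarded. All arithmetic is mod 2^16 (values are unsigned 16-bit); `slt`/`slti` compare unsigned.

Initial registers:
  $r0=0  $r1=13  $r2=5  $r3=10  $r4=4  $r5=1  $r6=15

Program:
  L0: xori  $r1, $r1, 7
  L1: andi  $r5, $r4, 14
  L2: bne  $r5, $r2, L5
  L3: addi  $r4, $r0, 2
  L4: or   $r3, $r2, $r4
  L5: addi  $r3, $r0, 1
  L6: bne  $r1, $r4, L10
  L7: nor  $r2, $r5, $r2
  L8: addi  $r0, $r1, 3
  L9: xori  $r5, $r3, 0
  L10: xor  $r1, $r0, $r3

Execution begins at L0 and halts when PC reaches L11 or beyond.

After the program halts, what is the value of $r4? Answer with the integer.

#0 xori  $r1, $r1, 7 ; 0/10/5/10/4/1/15
#1 andi  $r5, $r4, 14 ; 0/10/5/10/4/4/15
#2 bne  $r5, $r2, L5 ; 0/10/5/10/4/4/15 ; →target
#3 addi  $r4, $r0, 2 ; 0/10/5/10/2/4/15
#5 addi  $r3, $r0, 1 ; 0/10/5/1/2/4/15
#6 bne  $r1, $r4, L10 ; 0/10/5/1/2/4/15 ; →target
#7 nor  $r2, $r5, $r2 ; 0/10/65530/1/2/4/15
#10 xor  $r1, $r0, $r3 ; 0/1/65530/1/2/4/15

2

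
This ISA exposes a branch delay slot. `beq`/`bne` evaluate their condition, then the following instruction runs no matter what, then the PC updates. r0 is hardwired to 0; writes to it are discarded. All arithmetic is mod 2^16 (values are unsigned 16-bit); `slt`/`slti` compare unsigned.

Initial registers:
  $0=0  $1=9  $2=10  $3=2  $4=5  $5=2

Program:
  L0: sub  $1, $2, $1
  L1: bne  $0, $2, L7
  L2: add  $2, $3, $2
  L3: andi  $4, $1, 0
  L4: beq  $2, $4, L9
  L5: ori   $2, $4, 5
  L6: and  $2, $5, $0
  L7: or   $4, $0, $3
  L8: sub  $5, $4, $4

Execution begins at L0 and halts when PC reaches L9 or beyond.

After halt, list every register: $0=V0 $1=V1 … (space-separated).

#0 sub  $1, $2, $1 ; 0/1/10/2/5/2
#1 bne  $0, $2, L7 ; 0/1/10/2/5/2 ; →target
#2 add  $2, $3, $2 ; 0/1/12/2/5/2
#7 or   $4, $0, $3 ; 0/1/12/2/2/2
#8 sub  $5, $4, $4 ; 0/1/12/2/2/0

$0=0 $1=1 $2=12 $3=2 $4=2 $5=0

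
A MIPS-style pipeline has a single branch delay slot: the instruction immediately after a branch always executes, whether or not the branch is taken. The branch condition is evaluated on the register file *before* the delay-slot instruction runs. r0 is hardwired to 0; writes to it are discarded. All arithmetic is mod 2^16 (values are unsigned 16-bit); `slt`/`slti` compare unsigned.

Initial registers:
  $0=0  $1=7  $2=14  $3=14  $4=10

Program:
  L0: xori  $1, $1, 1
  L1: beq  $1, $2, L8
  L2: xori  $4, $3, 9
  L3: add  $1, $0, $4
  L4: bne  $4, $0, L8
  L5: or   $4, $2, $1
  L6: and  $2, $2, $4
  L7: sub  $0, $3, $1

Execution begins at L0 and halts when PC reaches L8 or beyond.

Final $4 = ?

15

PC=0  xori  $1, $1, 1        | $0=0 $1=6 $2=14 $3=14 $4=10
PC=1  beq  $1, $2, L8        | $0=0 $1=6 $2=14 $3=14 $4=10  [not taken]
PC=2  xori  $4, $3, 9        | $0=0 $1=6 $2=14 $3=14 $4=7
PC=3  add  $1, $0, $4        | $0=0 $1=7 $2=14 $3=14 $4=7
PC=4  bne  $4, $0, L8        | $0=0 $1=7 $2=14 $3=14 $4=7  [TAKEN]
PC=5  or   $4, $2, $1        | $0=0 $1=7 $2=14 $3=14 $4=15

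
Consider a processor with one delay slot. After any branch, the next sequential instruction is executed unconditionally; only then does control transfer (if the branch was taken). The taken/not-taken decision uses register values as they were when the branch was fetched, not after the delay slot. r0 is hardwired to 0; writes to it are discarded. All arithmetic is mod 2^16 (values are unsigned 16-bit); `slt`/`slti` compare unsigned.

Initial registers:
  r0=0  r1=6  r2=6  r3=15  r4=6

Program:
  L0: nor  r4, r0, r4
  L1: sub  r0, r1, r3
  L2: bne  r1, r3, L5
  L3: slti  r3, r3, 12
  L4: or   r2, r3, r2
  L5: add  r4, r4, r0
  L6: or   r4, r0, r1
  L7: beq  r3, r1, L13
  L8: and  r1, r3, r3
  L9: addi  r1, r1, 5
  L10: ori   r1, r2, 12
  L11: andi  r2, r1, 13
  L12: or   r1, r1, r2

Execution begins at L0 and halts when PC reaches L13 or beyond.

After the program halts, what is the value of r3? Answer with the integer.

0

#0 nor  r4, r0, r4 ; 0/6/6/15/65529
#1 sub  r0, r1, r3 ; 0/6/6/15/65529
#2 bne  r1, r3, L5 ; 0/6/6/15/65529 ; →target
#3 slti  r3, r3, 12 ; 0/6/6/0/65529
#5 add  r4, r4, r0 ; 0/6/6/0/65529
#6 or   r4, r0, r1 ; 0/6/6/0/6
#7 beq  r3, r1, L13 ; 0/6/6/0/6 ; →fallthru
#8 and  r1, r3, r3 ; 0/0/6/0/6
#9 addi  r1, r1, 5 ; 0/5/6/0/6
#10 ori   r1, r2, 12 ; 0/14/6/0/6
#11 andi  r2, r1, 13 ; 0/14/12/0/6
#12 or   r1, r1, r2 ; 0/14/12/0/6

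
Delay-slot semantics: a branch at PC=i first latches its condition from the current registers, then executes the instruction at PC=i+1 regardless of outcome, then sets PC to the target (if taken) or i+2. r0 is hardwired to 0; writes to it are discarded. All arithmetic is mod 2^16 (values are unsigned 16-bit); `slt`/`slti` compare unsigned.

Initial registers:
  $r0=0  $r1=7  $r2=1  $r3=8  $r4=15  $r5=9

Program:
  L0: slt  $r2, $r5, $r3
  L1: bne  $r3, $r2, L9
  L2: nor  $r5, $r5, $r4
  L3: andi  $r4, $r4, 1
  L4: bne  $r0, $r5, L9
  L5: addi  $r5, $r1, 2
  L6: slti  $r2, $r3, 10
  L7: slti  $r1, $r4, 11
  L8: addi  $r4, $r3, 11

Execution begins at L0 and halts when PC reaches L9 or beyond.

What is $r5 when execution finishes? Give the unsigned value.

[0] slt  $r2, $r5, $r3  →  {$r0:0, $r1:7, $r2:0, $r3:8, $r4:15, $r5:9}
[1] bne  $r3, $r2, L9  →  {$r0:0, $r1:7, $r2:0, $r3:8, $r4:15, $r5:9}  ⟨branch taken⟩
[2] nor  $r5, $r5, $r4  →  {$r0:0, $r1:7, $r2:0, $r3:8, $r4:15, $r5:65520}

65520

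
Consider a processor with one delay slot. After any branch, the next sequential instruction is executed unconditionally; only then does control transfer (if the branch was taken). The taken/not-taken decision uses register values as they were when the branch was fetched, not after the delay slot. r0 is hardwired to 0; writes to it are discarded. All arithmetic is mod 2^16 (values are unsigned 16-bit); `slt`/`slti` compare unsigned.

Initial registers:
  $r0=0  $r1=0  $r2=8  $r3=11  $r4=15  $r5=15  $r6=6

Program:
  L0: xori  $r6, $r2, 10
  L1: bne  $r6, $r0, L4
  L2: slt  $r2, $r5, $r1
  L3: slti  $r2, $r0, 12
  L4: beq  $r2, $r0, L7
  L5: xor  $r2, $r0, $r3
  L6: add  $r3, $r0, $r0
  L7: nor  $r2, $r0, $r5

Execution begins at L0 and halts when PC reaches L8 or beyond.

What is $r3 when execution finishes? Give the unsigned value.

[0] xori  $r6, $r2, 10  →  {$r0:0, $r1:0, $r2:8, $r3:11, $r4:15, $r5:15, $r6:2}
[1] bne  $r6, $r0, L4  →  {$r0:0, $r1:0, $r2:8, $r3:11, $r4:15, $r5:15, $r6:2}  ⟨branch taken⟩
[2] slt  $r2, $r5, $r1  →  {$r0:0, $r1:0, $r2:0, $r3:11, $r4:15, $r5:15, $r6:2}
[4] beq  $r2, $r0, L7  →  {$r0:0, $r1:0, $r2:0, $r3:11, $r4:15, $r5:15, $r6:2}  ⟨branch taken⟩
[5] xor  $r2, $r0, $r3  →  {$r0:0, $r1:0, $r2:11, $r3:11, $r4:15, $r5:15, $r6:2}
[7] nor  $r2, $r0, $r5  →  {$r0:0, $r1:0, $r2:65520, $r3:11, $r4:15, $r5:15, $r6:2}

11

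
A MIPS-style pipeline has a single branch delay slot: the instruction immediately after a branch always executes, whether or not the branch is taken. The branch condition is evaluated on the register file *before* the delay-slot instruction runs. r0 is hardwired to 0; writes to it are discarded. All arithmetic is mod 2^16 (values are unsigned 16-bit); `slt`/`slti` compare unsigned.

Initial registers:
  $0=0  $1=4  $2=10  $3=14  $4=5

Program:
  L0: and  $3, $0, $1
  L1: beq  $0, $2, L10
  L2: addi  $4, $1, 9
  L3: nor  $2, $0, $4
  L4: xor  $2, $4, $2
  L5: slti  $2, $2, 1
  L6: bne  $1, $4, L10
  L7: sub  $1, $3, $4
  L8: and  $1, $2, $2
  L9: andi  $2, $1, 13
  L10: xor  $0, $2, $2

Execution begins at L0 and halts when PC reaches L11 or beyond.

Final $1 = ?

#0 and  $3, $0, $1 ; 0/4/10/0/5
#1 beq  $0, $2, L10 ; 0/4/10/0/5 ; →fallthru
#2 addi  $4, $1, 9 ; 0/4/10/0/13
#3 nor  $2, $0, $4 ; 0/4/65522/0/13
#4 xor  $2, $4, $2 ; 0/4/65535/0/13
#5 slti  $2, $2, 1 ; 0/4/0/0/13
#6 bne  $1, $4, L10 ; 0/4/0/0/13 ; →target
#7 sub  $1, $3, $4 ; 0/65523/0/0/13
#10 xor  $0, $2, $2 ; 0/65523/0/0/13

65523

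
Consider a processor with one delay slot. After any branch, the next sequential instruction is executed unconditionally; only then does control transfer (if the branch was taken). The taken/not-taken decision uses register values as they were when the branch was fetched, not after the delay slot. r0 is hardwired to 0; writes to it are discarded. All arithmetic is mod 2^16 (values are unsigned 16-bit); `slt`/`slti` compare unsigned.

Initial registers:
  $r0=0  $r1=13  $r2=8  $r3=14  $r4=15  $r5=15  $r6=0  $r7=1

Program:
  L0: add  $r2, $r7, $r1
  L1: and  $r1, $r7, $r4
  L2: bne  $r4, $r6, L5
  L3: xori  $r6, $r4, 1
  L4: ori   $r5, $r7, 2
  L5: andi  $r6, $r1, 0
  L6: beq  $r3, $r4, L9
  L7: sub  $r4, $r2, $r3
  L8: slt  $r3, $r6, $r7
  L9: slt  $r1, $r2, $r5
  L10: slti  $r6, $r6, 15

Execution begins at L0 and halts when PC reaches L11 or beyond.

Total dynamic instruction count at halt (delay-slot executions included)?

10

#0 add  $r2, $r7, $r1 ; 0/13/14/14/15/15/0/1
#1 and  $r1, $r7, $r4 ; 0/1/14/14/15/15/0/1
#2 bne  $r4, $r6, L5 ; 0/1/14/14/15/15/0/1 ; →target
#3 xori  $r6, $r4, 1 ; 0/1/14/14/15/15/14/1
#5 andi  $r6, $r1, 0 ; 0/1/14/14/15/15/0/1
#6 beq  $r3, $r4, L9 ; 0/1/14/14/15/15/0/1 ; →fallthru
#7 sub  $r4, $r2, $r3 ; 0/1/14/14/0/15/0/1
#8 slt  $r3, $r6, $r7 ; 0/1/14/1/0/15/0/1
#9 slt  $r1, $r2, $r5 ; 0/1/14/1/0/15/0/1
#10 slti  $r6, $r6, 15 ; 0/1/14/1/0/15/1/1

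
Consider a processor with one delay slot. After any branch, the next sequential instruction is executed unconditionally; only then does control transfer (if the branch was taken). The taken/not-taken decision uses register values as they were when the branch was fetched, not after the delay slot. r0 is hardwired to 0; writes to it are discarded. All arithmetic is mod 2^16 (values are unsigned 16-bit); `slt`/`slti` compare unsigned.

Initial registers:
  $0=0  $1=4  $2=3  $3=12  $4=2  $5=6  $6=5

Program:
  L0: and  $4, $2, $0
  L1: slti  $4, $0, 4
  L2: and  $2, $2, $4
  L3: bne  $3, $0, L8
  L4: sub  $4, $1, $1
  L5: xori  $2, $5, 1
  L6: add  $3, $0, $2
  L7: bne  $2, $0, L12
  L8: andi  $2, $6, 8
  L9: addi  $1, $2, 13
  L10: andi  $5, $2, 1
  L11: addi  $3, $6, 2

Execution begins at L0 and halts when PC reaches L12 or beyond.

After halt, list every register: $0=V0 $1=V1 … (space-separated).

$0=0 $1=13 $2=0 $3=7 $4=0 $5=0 $6=5

PC=0  and  $4, $2, $0        | $0=0 $1=4 $2=3 $3=12 $4=0 $5=6 $6=5
PC=1  slti  $4, $0, 4        | $0=0 $1=4 $2=3 $3=12 $4=1 $5=6 $6=5
PC=2  and  $2, $2, $4        | $0=0 $1=4 $2=1 $3=12 $4=1 $5=6 $6=5
PC=3  bne  $3, $0, L8        | $0=0 $1=4 $2=1 $3=12 $4=1 $5=6 $6=5  [TAKEN]
PC=4  sub  $4, $1, $1        | $0=0 $1=4 $2=1 $3=12 $4=0 $5=6 $6=5
PC=8  andi  $2, $6, 8        | $0=0 $1=4 $2=0 $3=12 $4=0 $5=6 $6=5
PC=9  addi  $1, $2, 13       | $0=0 $1=13 $2=0 $3=12 $4=0 $5=6 $6=5
PC=10 andi  $5, $2, 1        | $0=0 $1=13 $2=0 $3=12 $4=0 $5=0 $6=5
PC=11 addi  $3, $6, 2        | $0=0 $1=13 $2=0 $3=7 $4=0 $5=0 $6=5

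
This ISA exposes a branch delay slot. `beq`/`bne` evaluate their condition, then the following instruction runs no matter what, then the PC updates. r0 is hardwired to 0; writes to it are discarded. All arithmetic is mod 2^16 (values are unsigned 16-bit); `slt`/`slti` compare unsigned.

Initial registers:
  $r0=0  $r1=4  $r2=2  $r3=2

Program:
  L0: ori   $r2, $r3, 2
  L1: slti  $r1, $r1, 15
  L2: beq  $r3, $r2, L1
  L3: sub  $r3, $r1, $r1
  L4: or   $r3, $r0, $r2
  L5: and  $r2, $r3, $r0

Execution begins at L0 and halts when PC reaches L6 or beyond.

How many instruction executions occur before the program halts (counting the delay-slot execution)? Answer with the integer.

9

PC=0  ori   $r2, $r3, 2      | $r0=0 $r1=4 $r2=2 $r3=2
PC=1  slti  $r1, $r1, 15     | $r0=0 $r1=1 $r2=2 $r3=2
PC=2  beq  $r3, $r2, L1      | $r0=0 $r1=1 $r2=2 $r3=2  [TAKEN]
PC=3  sub  $r3, $r1, $r1     | $r0=0 $r1=1 $r2=2 $r3=0
PC=1  slti  $r1, $r1, 15     | $r0=0 $r1=1 $r2=2 $r3=0
PC=2  beq  $r3, $r2, L1      | $r0=0 $r1=1 $r2=2 $r3=0  [not taken]
PC=3  sub  $r3, $r1, $r1     | $r0=0 $r1=1 $r2=2 $r3=0
PC=4  or   $r3, $r0, $r2     | $r0=0 $r1=1 $r2=2 $r3=2
PC=5  and  $r2, $r3, $r0     | $r0=0 $r1=1 $r2=0 $r3=2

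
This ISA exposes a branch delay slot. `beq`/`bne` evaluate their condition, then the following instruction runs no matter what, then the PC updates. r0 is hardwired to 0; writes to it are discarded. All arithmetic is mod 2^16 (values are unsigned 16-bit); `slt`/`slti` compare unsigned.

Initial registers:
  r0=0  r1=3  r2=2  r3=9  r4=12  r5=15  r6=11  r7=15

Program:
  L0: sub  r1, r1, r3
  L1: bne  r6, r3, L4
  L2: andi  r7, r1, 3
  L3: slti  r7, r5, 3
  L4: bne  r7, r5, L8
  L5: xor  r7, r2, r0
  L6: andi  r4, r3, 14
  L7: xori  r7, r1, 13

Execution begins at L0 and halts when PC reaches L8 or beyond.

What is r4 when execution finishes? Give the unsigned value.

#0 sub  r1, r1, r3 ; 0/65530/2/9/12/15/11/15
#1 bne  r6, r3, L4 ; 0/65530/2/9/12/15/11/15 ; →target
#2 andi  r7, r1, 3 ; 0/65530/2/9/12/15/11/2
#4 bne  r7, r5, L8 ; 0/65530/2/9/12/15/11/2 ; →target
#5 xor  r7, r2, r0 ; 0/65530/2/9/12/15/11/2

12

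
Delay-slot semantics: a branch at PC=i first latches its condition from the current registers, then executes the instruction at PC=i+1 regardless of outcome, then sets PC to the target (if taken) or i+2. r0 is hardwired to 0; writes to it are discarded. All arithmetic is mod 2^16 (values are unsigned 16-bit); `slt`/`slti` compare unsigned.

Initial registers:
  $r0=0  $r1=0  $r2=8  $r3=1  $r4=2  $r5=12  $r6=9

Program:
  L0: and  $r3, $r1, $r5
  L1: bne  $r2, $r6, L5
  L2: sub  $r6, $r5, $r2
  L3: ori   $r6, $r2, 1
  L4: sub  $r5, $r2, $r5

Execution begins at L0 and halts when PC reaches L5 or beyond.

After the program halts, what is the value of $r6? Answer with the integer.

  step pc=0: and  $r3, $r1, $r5  regs=(0,0,8,0,2,12,9)
  step pc=1: bne  $r2, $r6, L5  cond=T  regs=(0,0,8,0,2,12,9)
  step pc=2: sub  $r6, $r5, $r2  regs=(0,0,8,0,2,12,4)

4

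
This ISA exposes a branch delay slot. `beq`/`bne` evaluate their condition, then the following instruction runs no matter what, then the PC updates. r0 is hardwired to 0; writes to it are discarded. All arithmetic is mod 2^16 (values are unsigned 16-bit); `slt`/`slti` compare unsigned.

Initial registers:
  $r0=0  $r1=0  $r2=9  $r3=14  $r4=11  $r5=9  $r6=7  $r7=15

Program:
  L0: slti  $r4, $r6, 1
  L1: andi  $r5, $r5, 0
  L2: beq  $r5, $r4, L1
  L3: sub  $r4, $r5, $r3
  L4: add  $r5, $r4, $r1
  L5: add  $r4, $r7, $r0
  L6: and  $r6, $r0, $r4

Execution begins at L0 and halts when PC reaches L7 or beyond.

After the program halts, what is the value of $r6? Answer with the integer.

0

PC=0  slti  $r4, $r6, 1      | $r0=0 $r1=0 $r2=9 $r3=14 $r4=0 $r5=9 $r6=7 $r7=15
PC=1  andi  $r5, $r5, 0      | $r0=0 $r1=0 $r2=9 $r3=14 $r4=0 $r5=0 $r6=7 $r7=15
PC=2  beq  $r5, $r4, L1      | $r0=0 $r1=0 $r2=9 $r3=14 $r4=0 $r5=0 $r6=7 $r7=15  [TAKEN]
PC=3  sub  $r4, $r5, $r3     | $r0=0 $r1=0 $r2=9 $r3=14 $r4=65522 $r5=0 $r6=7 $r7=15
PC=1  andi  $r5, $r5, 0      | $r0=0 $r1=0 $r2=9 $r3=14 $r4=65522 $r5=0 $r6=7 $r7=15
PC=2  beq  $r5, $r4, L1      | $r0=0 $r1=0 $r2=9 $r3=14 $r4=65522 $r5=0 $r6=7 $r7=15  [not taken]
PC=3  sub  $r4, $r5, $r3     | $r0=0 $r1=0 $r2=9 $r3=14 $r4=65522 $r5=0 $r6=7 $r7=15
PC=4  add  $r5, $r4, $r1     | $r0=0 $r1=0 $r2=9 $r3=14 $r4=65522 $r5=65522 $r6=7 $r7=15
PC=5  add  $r4, $r7, $r0     | $r0=0 $r1=0 $r2=9 $r3=14 $r4=15 $r5=65522 $r6=7 $r7=15
PC=6  and  $r6, $r0, $r4     | $r0=0 $r1=0 $r2=9 $r3=14 $r4=15 $r5=65522 $r6=0 $r7=15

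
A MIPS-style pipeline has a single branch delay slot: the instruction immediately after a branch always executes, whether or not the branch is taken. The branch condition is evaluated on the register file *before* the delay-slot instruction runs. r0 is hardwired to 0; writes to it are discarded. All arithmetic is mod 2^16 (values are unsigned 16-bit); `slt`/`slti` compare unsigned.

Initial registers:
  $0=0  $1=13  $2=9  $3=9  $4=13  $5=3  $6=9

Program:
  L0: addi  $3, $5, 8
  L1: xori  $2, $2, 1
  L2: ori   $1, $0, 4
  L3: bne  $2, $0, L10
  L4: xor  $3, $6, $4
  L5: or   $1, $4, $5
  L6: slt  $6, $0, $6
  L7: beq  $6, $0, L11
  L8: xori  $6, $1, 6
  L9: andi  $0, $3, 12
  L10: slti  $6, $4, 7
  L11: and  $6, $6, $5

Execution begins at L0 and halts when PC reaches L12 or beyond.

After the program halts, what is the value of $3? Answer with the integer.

#0 addi  $3, $5, 8 ; 0/13/9/11/13/3/9
#1 xori  $2, $2, 1 ; 0/13/8/11/13/3/9
#2 ori   $1, $0, 4 ; 0/4/8/11/13/3/9
#3 bne  $2, $0, L10 ; 0/4/8/11/13/3/9 ; →target
#4 xor  $3, $6, $4 ; 0/4/8/4/13/3/9
#10 slti  $6, $4, 7 ; 0/4/8/4/13/3/0
#11 and  $6, $6, $5 ; 0/4/8/4/13/3/0

4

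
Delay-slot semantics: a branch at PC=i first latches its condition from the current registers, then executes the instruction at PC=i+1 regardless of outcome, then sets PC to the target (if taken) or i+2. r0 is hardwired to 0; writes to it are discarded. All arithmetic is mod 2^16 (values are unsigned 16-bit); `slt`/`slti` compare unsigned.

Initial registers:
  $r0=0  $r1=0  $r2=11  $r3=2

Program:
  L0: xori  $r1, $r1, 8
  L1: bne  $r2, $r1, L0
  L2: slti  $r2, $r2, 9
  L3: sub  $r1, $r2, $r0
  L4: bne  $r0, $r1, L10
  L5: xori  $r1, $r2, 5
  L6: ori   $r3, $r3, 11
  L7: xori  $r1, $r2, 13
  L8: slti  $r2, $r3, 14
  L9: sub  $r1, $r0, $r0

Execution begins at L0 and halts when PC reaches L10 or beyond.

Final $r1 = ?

  step pc=0: xori  $r1, $r1, 8  regs=(0,8,11,2)
  step pc=1: bne  $r2, $r1, L0  cond=T  regs=(0,8,11,2)
  step pc=2: slti  $r2, $r2, 9  regs=(0,8,0,2)
  step pc=0: xori  $r1, $r1, 8  regs=(0,0,0,2)
  step pc=1: bne  $r2, $r1, L0  cond=F  regs=(0,0,0,2)
  step pc=2: slti  $r2, $r2, 9  regs=(0,0,1,2)
  step pc=3: sub  $r1, $r2, $r0  regs=(0,1,1,2)
  step pc=4: bne  $r0, $r1, L10  cond=T  regs=(0,1,1,2)
  step pc=5: xori  $r1, $r2, 5  regs=(0,4,1,2)

4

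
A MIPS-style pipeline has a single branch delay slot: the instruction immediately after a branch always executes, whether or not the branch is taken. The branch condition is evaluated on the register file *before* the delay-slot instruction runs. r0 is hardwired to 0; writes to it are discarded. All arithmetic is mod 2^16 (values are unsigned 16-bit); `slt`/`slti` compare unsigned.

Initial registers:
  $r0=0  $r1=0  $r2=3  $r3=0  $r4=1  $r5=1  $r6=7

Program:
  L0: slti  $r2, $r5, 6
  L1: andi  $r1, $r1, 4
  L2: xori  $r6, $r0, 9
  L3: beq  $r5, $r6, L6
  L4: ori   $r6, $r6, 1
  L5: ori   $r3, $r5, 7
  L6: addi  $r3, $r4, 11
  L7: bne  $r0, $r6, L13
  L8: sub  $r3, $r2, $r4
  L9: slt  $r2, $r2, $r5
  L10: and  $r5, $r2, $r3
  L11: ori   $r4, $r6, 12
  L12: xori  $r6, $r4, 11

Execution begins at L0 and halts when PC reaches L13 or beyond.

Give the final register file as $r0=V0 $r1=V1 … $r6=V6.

$r0=0 $r1=0 $r2=1 $r3=0 $r4=1 $r5=1 $r6=9

PC=0  slti  $r2, $r5, 6      | $r0=0 $r1=0 $r2=1 $r3=0 $r4=1 $r5=1 $r6=7
PC=1  andi  $r1, $r1, 4      | $r0=0 $r1=0 $r2=1 $r3=0 $r4=1 $r5=1 $r6=7
PC=2  xori  $r6, $r0, 9      | $r0=0 $r1=0 $r2=1 $r3=0 $r4=1 $r5=1 $r6=9
PC=3  beq  $r5, $r6, L6      | $r0=0 $r1=0 $r2=1 $r3=0 $r4=1 $r5=1 $r6=9  [not taken]
PC=4  ori   $r6, $r6, 1      | $r0=0 $r1=0 $r2=1 $r3=0 $r4=1 $r5=1 $r6=9
PC=5  ori   $r3, $r5, 7      | $r0=0 $r1=0 $r2=1 $r3=7 $r4=1 $r5=1 $r6=9
PC=6  addi  $r3, $r4, 11     | $r0=0 $r1=0 $r2=1 $r3=12 $r4=1 $r5=1 $r6=9
PC=7  bne  $r0, $r6, L13     | $r0=0 $r1=0 $r2=1 $r3=12 $r4=1 $r5=1 $r6=9  [TAKEN]
PC=8  sub  $r3, $r2, $r4     | $r0=0 $r1=0 $r2=1 $r3=0 $r4=1 $r5=1 $r6=9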